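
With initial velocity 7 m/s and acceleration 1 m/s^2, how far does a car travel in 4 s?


Given: v0 = 7 m/s, a = 1 m/s^2, t = 4 s
Using s = v0*t + (1/2)*a*t^2
s = 7*4 + (1/2)*1*4^2
s = 28 + (1/2)*16
s = 28 + 8
s = 36

36 m


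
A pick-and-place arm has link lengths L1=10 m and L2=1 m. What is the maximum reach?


Given: L1 = 10 m, L2 = 1 m
For a 2-link planar arm, max reach = L1 + L2 (fully extended)
Max reach = 10 + 1
Max reach = 11 m

11 m


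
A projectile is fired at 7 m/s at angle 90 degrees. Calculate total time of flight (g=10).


Given: v0 = 7 m/s, theta = 90 deg, g = 10 m/s^2
sin(90) = 1
Using T = 2*v0*sin(theta) / g
T = 2*7*1 / 10
T = 14 / 10
T = 7/5 s

7/5 s


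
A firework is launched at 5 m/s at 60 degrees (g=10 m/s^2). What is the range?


Given: v0 = 5 m/s, theta = 60 deg, g = 10 m/s^2
sin(2*60) = sin(120) = sqrt(3)/2
Using R = v0^2 * sin(2*theta) / g
R = 5^2 * (sqrt(3)/2) / 10
R = 25 * sqrt(3) / 20
R = 5/4*sqrt(3) m

5/4*sqrt(3) m


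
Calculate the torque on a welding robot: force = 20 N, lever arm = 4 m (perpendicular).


Given: F = 20 N, r = 4 m, angle = 90 deg (perpendicular)
Using tau = F * r * sin(90)
sin(90) = 1
tau = 20 * 4 * 1
tau = 80 Nm

80 Nm


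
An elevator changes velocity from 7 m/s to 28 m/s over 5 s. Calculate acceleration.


Given: initial velocity v0 = 7 m/s, final velocity v = 28 m/s, time t = 5 s
Using a = (v - v0) / t
a = (28 - 7) / 5
a = 21 / 5
a = 21/5 m/s^2

21/5 m/s^2


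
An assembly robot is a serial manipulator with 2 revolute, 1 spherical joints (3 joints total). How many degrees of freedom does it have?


Given: serial robot with 2 revolute, 1 spherical joints
DOF contribution per joint type: revolute=1, prismatic=1, spherical=3, fixed=0
DOF = 2*1 + 1*3
DOF = 5

5


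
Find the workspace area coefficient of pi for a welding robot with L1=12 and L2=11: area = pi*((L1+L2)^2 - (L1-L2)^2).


Given: L1 = 12, L2 = 11
(L1+L2)^2 = (23)^2 = 529
(L1-L2)^2 = (1)^2 = 1
Difference = 529 - 1 = 528
This equals 4*L1*L2 = 4*12*11 = 528
Workspace area = 528*pi

528


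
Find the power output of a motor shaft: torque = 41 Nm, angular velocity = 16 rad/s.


Given: tau = 41 Nm, omega = 16 rad/s
Using P = tau * omega
P = 41 * 16
P = 656 W

656 W


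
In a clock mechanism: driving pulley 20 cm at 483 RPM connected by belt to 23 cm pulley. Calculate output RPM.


Given: D1 = 20 cm, w1 = 483 RPM, D2 = 23 cm
Using D1*w1 = D2*w2
w2 = D1*w1 / D2
w2 = 20*483 / 23
w2 = 9660 / 23
w2 = 420 RPM

420 RPM


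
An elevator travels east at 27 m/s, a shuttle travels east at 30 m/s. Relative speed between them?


Given: v_A = 27 m/s east, v_B = 30 m/s east
Both move in the same direction; relative speed = |v_A - v_B|
|27 - 30| = |-3|
= 3 m/s

3 m/s


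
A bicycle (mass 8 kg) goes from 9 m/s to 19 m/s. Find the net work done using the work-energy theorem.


Given: m = 8 kg, v0 = 9 m/s, v = 19 m/s
Using W = (1/2)*m*(v^2 - v0^2)
v^2 = 19^2 = 361
v0^2 = 9^2 = 81
v^2 - v0^2 = 361 - 81 = 280
W = (1/2)*8*280 = 1120 J

1120 J


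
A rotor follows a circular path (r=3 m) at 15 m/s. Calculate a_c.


Given: v = 15 m/s, r = 3 m
Using a_c = v^2 / r
a_c = 15^2 / 3
a_c = 225 / 3
a_c = 75 m/s^2

75 m/s^2


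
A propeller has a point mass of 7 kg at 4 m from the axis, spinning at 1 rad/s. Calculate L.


Given: m = 7 kg, r = 4 m, omega = 1 rad/s
For a point mass: I = m*r^2
I = 7*4^2 = 7*16 = 112
L = I*omega = 112*1
L = 112 kg*m^2/s

112 kg*m^2/s


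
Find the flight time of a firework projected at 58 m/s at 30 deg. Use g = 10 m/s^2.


Given: v0 = 58 m/s, theta = 30 deg, g = 10 m/s^2
sin(30) = 1/2
Using T = 2*v0*sin(theta) / g
T = 2*58*1/2 / 10
T = 58 / 10
T = 29/5 s

29/5 s


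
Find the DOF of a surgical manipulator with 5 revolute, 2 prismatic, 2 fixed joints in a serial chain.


Given: serial robot with 5 revolute, 2 prismatic, 2 fixed joints
DOF contribution per joint type: revolute=1, prismatic=1, spherical=3, fixed=0
DOF = 5*1 + 2*1 + 2*0
DOF = 7

7


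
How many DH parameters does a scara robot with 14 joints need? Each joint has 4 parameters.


Given: 14 joints, 4 DH parameters per joint (d, theta, a, alpha)
Total DH parameters = number_of_joints * 4
Total = 14 * 4
Total = 56

56


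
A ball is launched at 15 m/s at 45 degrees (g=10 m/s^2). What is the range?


Given: v0 = 15 m/s, theta = 45 deg, g = 10 m/s^2
sin(2*45) = sin(90) = 1
Using R = v0^2 * sin(2*theta) / g
R = 15^2 * 1 / 10
R = 225 / 10
R = 45/2 m

45/2 m


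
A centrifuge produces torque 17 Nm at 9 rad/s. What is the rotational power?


Given: tau = 17 Nm, omega = 9 rad/s
Using P = tau * omega
P = 17 * 9
P = 153 W

153 W


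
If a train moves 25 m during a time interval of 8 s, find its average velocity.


Given: distance d = 25 m, time t = 8 s
Using v = d / t
v = 25 / 8
v = 25/8 m/s

25/8 m/s


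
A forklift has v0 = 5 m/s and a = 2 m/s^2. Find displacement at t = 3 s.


Given: v0 = 5 m/s, a = 2 m/s^2, t = 3 s
Using s = v0*t + (1/2)*a*t^2
s = 5*3 + (1/2)*2*3^2
s = 15 + (1/2)*18
s = 15 + 9
s = 24

24 m


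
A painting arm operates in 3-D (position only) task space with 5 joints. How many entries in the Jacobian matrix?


Given: task space dimension = 3, joints = 5
Jacobian is a 3 x 5 matrix
Total entries = rows * columns
Total = 3 * 5
Total = 15

15


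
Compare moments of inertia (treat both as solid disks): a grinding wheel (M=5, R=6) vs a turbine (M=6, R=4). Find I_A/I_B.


Given: M1=5 kg, R1=6 m, M2=6 kg, R2=4 m
For a disk: I = (1/2)*M*R^2, so I_A/I_B = (M1*R1^2)/(M2*R2^2)
M1*R1^2 = 5*36 = 180
M2*R2^2 = 6*16 = 96
I_A/I_B = 180/96 = 15/8

15/8


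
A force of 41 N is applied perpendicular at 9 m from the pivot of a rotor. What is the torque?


Given: F = 41 N, r = 9 m, angle = 90 deg (perpendicular)
Using tau = F * r * sin(90)
sin(90) = 1
tau = 41 * 9 * 1
tau = 369 Nm

369 Nm


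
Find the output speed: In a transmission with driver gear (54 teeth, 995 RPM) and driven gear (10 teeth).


Given: N1 = 54 teeth, w1 = 995 RPM, N2 = 10 teeth
Using N1*w1 = N2*w2
w2 = N1*w1 / N2
w2 = 54*995 / 10
w2 = 53730 / 10
w2 = 5373 RPM

5373 RPM


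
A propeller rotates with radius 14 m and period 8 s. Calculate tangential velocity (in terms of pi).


Given: radius r = 14 m, period T = 8 s
Using v = 2*pi*r / T
v = 2*pi*14 / 8
v = 28*pi / 8
v = 7/2*pi m/s

7/2*pi m/s


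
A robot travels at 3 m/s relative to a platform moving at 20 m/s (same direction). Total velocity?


Given: object velocity = 3 m/s, platform velocity = 20 m/s (same direction)
Using classical velocity addition: v_total = v_object + v_platform
v_total = 3 + 20
v_total = 23 m/s

23 m/s


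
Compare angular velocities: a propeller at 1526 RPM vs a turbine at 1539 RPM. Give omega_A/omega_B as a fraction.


Given: RPM_A = 1526, RPM_B = 1539
omega = 2*pi*RPM/60, so omega_A/omega_B = RPM_A / RPM_B
omega_A/omega_B = 1526 / 1539
omega_A/omega_B = 1526/1539

1526/1539


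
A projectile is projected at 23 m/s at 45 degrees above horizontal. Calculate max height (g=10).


Given: v0 = 23 m/s, theta = 45 deg, g = 10 m/s^2
sin^2(45) = 1/2
Using H = v0^2 * sin^2(theta) / (2*g)
H = 23^2 * 1/2 / (2*10)
H = 529 * 1/2 / 20
H = 529/2 / 20
H = 529/40 m

529/40 m


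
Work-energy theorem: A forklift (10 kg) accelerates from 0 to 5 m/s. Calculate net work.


Given: m = 10 kg, v0 = 0 m/s, v = 5 m/s
Using W = (1/2)*m*(v^2 - v0^2)
v^2 = 5^2 = 25
v0^2 = 0^2 = 0
v^2 - v0^2 = 25 - 0 = 25
W = (1/2)*10*25 = 125 J

125 J


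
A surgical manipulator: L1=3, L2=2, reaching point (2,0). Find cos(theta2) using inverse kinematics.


Given: L1 = 3, L2 = 2, target (x, y) = (2, 0)
Using cos(theta2) = (x^2 + y^2 - L1^2 - L2^2) / (2*L1*L2)
x^2 + y^2 = 2^2 + 0 = 4
L1^2 + L2^2 = 9 + 4 = 13
Numerator = 4 - 13 = -9
Denominator = 2*3*2 = 12
cos(theta2) = -9/12 = -3/4

-3/4


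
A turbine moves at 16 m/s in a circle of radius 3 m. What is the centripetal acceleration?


Given: v = 16 m/s, r = 3 m
Using a_c = v^2 / r
a_c = 16^2 / 3
a_c = 256 / 3
a_c = 256/3 m/s^2

256/3 m/s^2


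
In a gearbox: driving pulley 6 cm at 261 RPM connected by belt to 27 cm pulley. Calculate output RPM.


Given: D1 = 6 cm, w1 = 261 RPM, D2 = 27 cm
Using D1*w1 = D2*w2
w2 = D1*w1 / D2
w2 = 6*261 / 27
w2 = 1566 / 27
w2 = 58 RPM

58 RPM


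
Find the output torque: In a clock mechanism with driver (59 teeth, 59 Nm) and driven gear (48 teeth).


Given: N1 = 59, N2 = 48, T1 = 59 Nm
Using T2/T1 = N2/N1
T2 = T1 * N2 / N1
T2 = 59 * 48 / 59
T2 = 2832 / 59
T2 = 48 Nm

48 Nm


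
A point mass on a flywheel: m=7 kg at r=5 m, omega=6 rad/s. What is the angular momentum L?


Given: m = 7 kg, r = 5 m, omega = 6 rad/s
For a point mass: I = m*r^2
I = 7*5^2 = 7*25 = 175
L = I*omega = 175*6
L = 1050 kg*m^2/s

1050 kg*m^2/s


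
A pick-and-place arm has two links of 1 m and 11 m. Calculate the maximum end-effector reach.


Given: L1 = 1 m, L2 = 11 m
For a 2-link planar arm, max reach = L1 + L2 (fully extended)
Max reach = 1 + 11
Max reach = 12 m

12 m


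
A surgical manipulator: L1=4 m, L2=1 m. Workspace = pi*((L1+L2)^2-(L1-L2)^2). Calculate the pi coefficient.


Given: L1 = 4, L2 = 1
(L1+L2)^2 = (5)^2 = 25
(L1-L2)^2 = (3)^2 = 9
Difference = 25 - 9 = 16
This equals 4*L1*L2 = 4*4*1 = 16
Workspace area = 16*pi

16


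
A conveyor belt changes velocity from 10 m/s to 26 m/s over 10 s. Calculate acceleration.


Given: initial velocity v0 = 10 m/s, final velocity v = 26 m/s, time t = 10 s
Using a = (v - v0) / t
a = (26 - 10) / 10
a = 16 / 10
a = 8/5 m/s^2

8/5 m/s^2


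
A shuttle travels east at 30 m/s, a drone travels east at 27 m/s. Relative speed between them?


Given: v_A = 30 m/s east, v_B = 27 m/s east
Both move in the same direction; relative speed = |v_A - v_B|
|30 - 27| = |3|
= 3 m/s

3 m/s


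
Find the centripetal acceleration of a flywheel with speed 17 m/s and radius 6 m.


Given: v = 17 m/s, r = 6 m
Using a_c = v^2 / r
a_c = 17^2 / 6
a_c = 289 / 6
a_c = 289/6 m/s^2

289/6 m/s^2


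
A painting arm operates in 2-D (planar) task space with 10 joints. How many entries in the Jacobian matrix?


Given: task space dimension = 2, joints = 10
Jacobian is a 2 x 10 matrix
Total entries = rows * columns
Total = 2 * 10
Total = 20

20


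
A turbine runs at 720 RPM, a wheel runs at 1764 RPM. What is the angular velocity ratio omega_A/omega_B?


Given: RPM_A = 720, RPM_B = 1764
omega = 2*pi*RPM/60, so omega_A/omega_B = RPM_A / RPM_B
omega_A/omega_B = 720 / 1764
omega_A/omega_B = 20/49

20/49


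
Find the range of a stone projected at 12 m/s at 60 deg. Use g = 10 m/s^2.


Given: v0 = 12 m/s, theta = 60 deg, g = 10 m/s^2
sin(2*60) = sin(120) = sqrt(3)/2
Using R = v0^2 * sin(2*theta) / g
R = 12^2 * (sqrt(3)/2) / 10
R = 144 * sqrt(3) / 20
R = 36/5*sqrt(3) m

36/5*sqrt(3) m


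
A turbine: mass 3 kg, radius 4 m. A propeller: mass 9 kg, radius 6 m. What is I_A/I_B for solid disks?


Given: M1=3 kg, R1=4 m, M2=9 kg, R2=6 m
For a disk: I = (1/2)*M*R^2, so I_A/I_B = (M1*R1^2)/(M2*R2^2)
M1*R1^2 = 3*16 = 48
M2*R2^2 = 9*36 = 324
I_A/I_B = 48/324 = 4/27

4/27


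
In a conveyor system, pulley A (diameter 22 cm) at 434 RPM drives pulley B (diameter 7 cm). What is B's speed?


Given: D1 = 22 cm, w1 = 434 RPM, D2 = 7 cm
Using D1*w1 = D2*w2
w2 = D1*w1 / D2
w2 = 22*434 / 7
w2 = 9548 / 7
w2 = 1364 RPM

1364 RPM


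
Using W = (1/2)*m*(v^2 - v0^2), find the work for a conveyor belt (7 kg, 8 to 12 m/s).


Given: m = 7 kg, v0 = 8 m/s, v = 12 m/s
Using W = (1/2)*m*(v^2 - v0^2)
v^2 = 12^2 = 144
v0^2 = 8^2 = 64
v^2 - v0^2 = 144 - 64 = 80
W = (1/2)*7*80 = 280 J

280 J


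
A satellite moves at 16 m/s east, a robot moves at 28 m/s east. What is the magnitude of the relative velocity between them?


Given: v_A = 16 m/s east, v_B = 28 m/s east
Both move in the same direction; relative speed = |v_A - v_B|
|16 - 28| = |-12|
= 12 m/s

12 m/s


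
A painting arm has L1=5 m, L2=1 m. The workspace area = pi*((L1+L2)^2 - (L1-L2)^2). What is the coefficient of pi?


Given: L1 = 5, L2 = 1
(L1+L2)^2 = (6)^2 = 36
(L1-L2)^2 = (4)^2 = 16
Difference = 36 - 16 = 20
This equals 4*L1*L2 = 4*5*1 = 20
Workspace area = 20*pi

20


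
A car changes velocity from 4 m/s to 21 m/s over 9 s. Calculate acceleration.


Given: initial velocity v0 = 4 m/s, final velocity v = 21 m/s, time t = 9 s
Using a = (v - v0) / t
a = (21 - 4) / 9
a = 17 / 9
a = 17/9 m/s^2

17/9 m/s^2


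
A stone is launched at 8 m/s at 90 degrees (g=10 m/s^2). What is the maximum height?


Given: v0 = 8 m/s, theta = 90 deg, g = 10 m/s^2
sin^2(90) = 1
Using H = v0^2 * sin^2(theta) / (2*g)
H = 8^2 * 1 / (2*10)
H = 64 * 1 / 20
H = 64 / 20
H = 16/5 m

16/5 m


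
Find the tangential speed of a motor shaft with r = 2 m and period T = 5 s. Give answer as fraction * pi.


Given: radius r = 2 m, period T = 5 s
Using v = 2*pi*r / T
v = 2*pi*2 / 5
v = 4*pi / 5
v = 4/5*pi m/s

4/5*pi m/s


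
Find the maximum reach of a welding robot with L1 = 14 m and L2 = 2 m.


Given: L1 = 14 m, L2 = 2 m
For a 2-link planar arm, max reach = L1 + L2 (fully extended)
Max reach = 14 + 2
Max reach = 16 m

16 m


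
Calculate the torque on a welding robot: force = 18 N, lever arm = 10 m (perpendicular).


Given: F = 18 N, r = 10 m, angle = 90 deg (perpendicular)
Using tau = F * r * sin(90)
sin(90) = 1
tau = 18 * 10 * 1
tau = 180 Nm

180 Nm


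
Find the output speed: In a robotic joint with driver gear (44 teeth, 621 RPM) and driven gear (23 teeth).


Given: N1 = 44 teeth, w1 = 621 RPM, N2 = 23 teeth
Using N1*w1 = N2*w2
w2 = N1*w1 / N2
w2 = 44*621 / 23
w2 = 27324 / 23
w2 = 1188 RPM

1188 RPM


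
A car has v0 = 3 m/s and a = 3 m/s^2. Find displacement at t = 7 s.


Given: v0 = 3 m/s, a = 3 m/s^2, t = 7 s
Using s = v0*t + (1/2)*a*t^2
s = 3*7 + (1/2)*3*7^2
s = 21 + (1/2)*147
s = 21 + 147/2
s = 189/2

189/2 m


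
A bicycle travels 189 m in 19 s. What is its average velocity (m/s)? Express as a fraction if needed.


Given: distance d = 189 m, time t = 19 s
Using v = d / t
v = 189 / 19
v = 189/19 m/s

189/19 m/s


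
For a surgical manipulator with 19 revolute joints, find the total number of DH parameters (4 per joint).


Given: 19 joints, 4 DH parameters per joint (d, theta, a, alpha)
Total DH parameters = number_of_joints * 4
Total = 19 * 4
Total = 76

76


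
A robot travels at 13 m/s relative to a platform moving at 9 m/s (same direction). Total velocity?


Given: object velocity = 13 m/s, platform velocity = 9 m/s (same direction)
Using classical velocity addition: v_total = v_object + v_platform
v_total = 13 + 9
v_total = 22 m/s

22 m/s


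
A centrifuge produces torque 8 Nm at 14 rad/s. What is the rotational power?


Given: tau = 8 Nm, omega = 14 rad/s
Using P = tau * omega
P = 8 * 14
P = 112 W

112 W


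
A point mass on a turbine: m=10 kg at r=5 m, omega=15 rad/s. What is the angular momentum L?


Given: m = 10 kg, r = 5 m, omega = 15 rad/s
For a point mass: I = m*r^2
I = 10*5^2 = 10*25 = 250
L = I*omega = 250*15
L = 3750 kg*m^2/s

3750 kg*m^2/s


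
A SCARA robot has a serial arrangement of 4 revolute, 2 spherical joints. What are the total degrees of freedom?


Given: serial robot with 4 revolute, 2 spherical joints
DOF contribution per joint type: revolute=1, prismatic=1, spherical=3, fixed=0
DOF = 4*1 + 2*3
DOF = 10

10


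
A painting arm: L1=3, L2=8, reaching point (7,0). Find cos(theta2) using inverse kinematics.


Given: L1 = 3, L2 = 8, target (x, y) = (7, 0)
Using cos(theta2) = (x^2 + y^2 - L1^2 - L2^2) / (2*L1*L2)
x^2 + y^2 = 7^2 + 0 = 49
L1^2 + L2^2 = 9 + 64 = 73
Numerator = 49 - 73 = -24
Denominator = 2*3*8 = 48
cos(theta2) = -24/48 = -1/2

-1/2


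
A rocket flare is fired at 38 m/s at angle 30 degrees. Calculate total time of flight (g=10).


Given: v0 = 38 m/s, theta = 30 deg, g = 10 m/s^2
sin(30) = 1/2
Using T = 2*v0*sin(theta) / g
T = 2*38*1/2 / 10
T = 38 / 10
T = 19/5 s

19/5 s


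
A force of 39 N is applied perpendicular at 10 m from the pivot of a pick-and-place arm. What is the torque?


Given: F = 39 N, r = 10 m, angle = 90 deg (perpendicular)
Using tau = F * r * sin(90)
sin(90) = 1
tau = 39 * 10 * 1
tau = 390 Nm

390 Nm


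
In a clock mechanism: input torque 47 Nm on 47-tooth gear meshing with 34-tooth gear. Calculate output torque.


Given: N1 = 47, N2 = 34, T1 = 47 Nm
Using T2/T1 = N2/N1
T2 = T1 * N2 / N1
T2 = 47 * 34 / 47
T2 = 1598 / 47
T2 = 34 Nm

34 Nm


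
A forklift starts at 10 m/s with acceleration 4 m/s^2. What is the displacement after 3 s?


Given: v0 = 10 m/s, a = 4 m/s^2, t = 3 s
Using s = v0*t + (1/2)*a*t^2
s = 10*3 + (1/2)*4*3^2
s = 30 + (1/2)*36
s = 30 + 18
s = 48

48 m


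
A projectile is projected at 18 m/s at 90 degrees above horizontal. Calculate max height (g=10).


Given: v0 = 18 m/s, theta = 90 deg, g = 10 m/s^2
sin^2(90) = 1
Using H = v0^2 * sin^2(theta) / (2*g)
H = 18^2 * 1 / (2*10)
H = 324 * 1 / 20
H = 324 / 20
H = 81/5 m

81/5 m


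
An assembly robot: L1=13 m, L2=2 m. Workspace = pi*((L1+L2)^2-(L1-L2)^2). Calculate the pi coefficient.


Given: L1 = 13, L2 = 2
(L1+L2)^2 = (15)^2 = 225
(L1-L2)^2 = (11)^2 = 121
Difference = 225 - 121 = 104
This equals 4*L1*L2 = 4*13*2 = 104
Workspace area = 104*pi

104


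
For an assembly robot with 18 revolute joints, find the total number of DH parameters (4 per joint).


Given: 18 joints, 4 DH parameters per joint (d, theta, a, alpha)
Total DH parameters = number_of_joints * 4
Total = 18 * 4
Total = 72

72


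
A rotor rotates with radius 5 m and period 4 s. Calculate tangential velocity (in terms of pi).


Given: radius r = 5 m, period T = 4 s
Using v = 2*pi*r / T
v = 2*pi*5 / 4
v = 10*pi / 4
v = 5/2*pi m/s

5/2*pi m/s


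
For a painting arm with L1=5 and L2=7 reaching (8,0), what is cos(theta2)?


Given: L1 = 5, L2 = 7, target (x, y) = (8, 0)
Using cos(theta2) = (x^2 + y^2 - L1^2 - L2^2) / (2*L1*L2)
x^2 + y^2 = 8^2 + 0 = 64
L1^2 + L2^2 = 25 + 49 = 74
Numerator = 64 - 74 = -10
Denominator = 2*5*7 = 70
cos(theta2) = -10/70 = -1/7

-1/7


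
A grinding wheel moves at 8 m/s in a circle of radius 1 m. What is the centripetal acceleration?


Given: v = 8 m/s, r = 1 m
Using a_c = v^2 / r
a_c = 8^2 / 1
a_c = 64 / 1
a_c = 64 m/s^2

64 m/s^2


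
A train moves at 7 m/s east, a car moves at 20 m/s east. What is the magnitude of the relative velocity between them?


Given: v_A = 7 m/s east, v_B = 20 m/s east
Both move in the same direction; relative speed = |v_A - v_B|
|7 - 20| = |-13|
= 13 m/s

13 m/s


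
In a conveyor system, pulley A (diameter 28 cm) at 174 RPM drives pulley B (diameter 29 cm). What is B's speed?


Given: D1 = 28 cm, w1 = 174 RPM, D2 = 29 cm
Using D1*w1 = D2*w2
w2 = D1*w1 / D2
w2 = 28*174 / 29
w2 = 4872 / 29
w2 = 168 RPM

168 RPM


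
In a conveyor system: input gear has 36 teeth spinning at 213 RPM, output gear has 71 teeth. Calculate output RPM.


Given: N1 = 36 teeth, w1 = 213 RPM, N2 = 71 teeth
Using N1*w1 = N2*w2
w2 = N1*w1 / N2
w2 = 36*213 / 71
w2 = 7668 / 71
w2 = 108 RPM

108 RPM


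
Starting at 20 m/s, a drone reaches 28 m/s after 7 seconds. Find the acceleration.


Given: initial velocity v0 = 20 m/s, final velocity v = 28 m/s, time t = 7 s
Using a = (v - v0) / t
a = (28 - 20) / 7
a = 8 / 7
a = 8/7 m/s^2

8/7 m/s^2


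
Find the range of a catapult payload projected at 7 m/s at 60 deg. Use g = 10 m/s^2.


Given: v0 = 7 m/s, theta = 60 deg, g = 10 m/s^2
sin(2*60) = sin(120) = sqrt(3)/2
Using R = v0^2 * sin(2*theta) / g
R = 7^2 * (sqrt(3)/2) / 10
R = 49 * sqrt(3) / 20
R = 49/20*sqrt(3) m

49/20*sqrt(3) m


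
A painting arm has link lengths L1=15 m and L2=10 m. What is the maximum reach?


Given: L1 = 15 m, L2 = 10 m
For a 2-link planar arm, max reach = L1 + L2 (fully extended)
Max reach = 15 + 10
Max reach = 25 m

25 m


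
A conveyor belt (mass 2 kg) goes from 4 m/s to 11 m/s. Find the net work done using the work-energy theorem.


Given: m = 2 kg, v0 = 4 m/s, v = 11 m/s
Using W = (1/2)*m*(v^2 - v0^2)
v^2 = 11^2 = 121
v0^2 = 4^2 = 16
v^2 - v0^2 = 121 - 16 = 105
W = (1/2)*2*105 = 105 J

105 J


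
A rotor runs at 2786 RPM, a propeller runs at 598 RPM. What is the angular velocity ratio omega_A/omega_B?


Given: RPM_A = 2786, RPM_B = 598
omega = 2*pi*RPM/60, so omega_A/omega_B = RPM_A / RPM_B
omega_A/omega_B = 2786 / 598
omega_A/omega_B = 1393/299

1393/299


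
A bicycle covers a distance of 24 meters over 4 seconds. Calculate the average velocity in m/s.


Given: distance d = 24 m, time t = 4 s
Using v = d / t
v = 24 / 4
v = 6 m/s

6 m/s


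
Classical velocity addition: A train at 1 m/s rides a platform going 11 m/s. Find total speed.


Given: object velocity = 1 m/s, platform velocity = 11 m/s (same direction)
Using classical velocity addition: v_total = v_object + v_platform
v_total = 1 + 11
v_total = 12 m/s

12 m/s


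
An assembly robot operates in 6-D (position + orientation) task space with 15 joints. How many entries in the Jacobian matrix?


Given: task space dimension = 6, joints = 15
Jacobian is a 6 x 15 matrix
Total entries = rows * columns
Total = 6 * 15
Total = 90

90


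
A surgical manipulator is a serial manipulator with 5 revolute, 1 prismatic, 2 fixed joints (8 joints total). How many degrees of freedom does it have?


Given: serial robot with 5 revolute, 1 prismatic, 2 fixed joints
DOF contribution per joint type: revolute=1, prismatic=1, spherical=3, fixed=0
DOF = 5*1 + 1*1 + 2*0
DOF = 6

6


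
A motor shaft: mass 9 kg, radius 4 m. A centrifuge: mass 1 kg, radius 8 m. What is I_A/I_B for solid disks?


Given: M1=9 kg, R1=4 m, M2=1 kg, R2=8 m
For a disk: I = (1/2)*M*R^2, so I_A/I_B = (M1*R1^2)/(M2*R2^2)
M1*R1^2 = 9*16 = 144
M2*R2^2 = 1*64 = 64
I_A/I_B = 144/64 = 9/4

9/4


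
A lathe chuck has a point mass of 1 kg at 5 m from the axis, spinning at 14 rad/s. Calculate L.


Given: m = 1 kg, r = 5 m, omega = 14 rad/s
For a point mass: I = m*r^2
I = 1*5^2 = 1*25 = 25
L = I*omega = 25*14
L = 350 kg*m^2/s

350 kg*m^2/s


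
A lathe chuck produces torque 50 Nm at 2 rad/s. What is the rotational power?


Given: tau = 50 Nm, omega = 2 rad/s
Using P = tau * omega
P = 50 * 2
P = 100 W

100 W


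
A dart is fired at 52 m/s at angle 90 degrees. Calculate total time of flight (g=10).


Given: v0 = 52 m/s, theta = 90 deg, g = 10 m/s^2
sin(90) = 1
Using T = 2*v0*sin(theta) / g
T = 2*52*1 / 10
T = 104 / 10
T = 52/5 s

52/5 s


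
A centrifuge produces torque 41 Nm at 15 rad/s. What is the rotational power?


Given: tau = 41 Nm, omega = 15 rad/s
Using P = tau * omega
P = 41 * 15
P = 615 W

615 W


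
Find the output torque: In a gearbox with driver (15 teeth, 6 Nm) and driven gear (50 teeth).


Given: N1 = 15, N2 = 50, T1 = 6 Nm
Using T2/T1 = N2/N1
T2 = T1 * N2 / N1
T2 = 6 * 50 / 15
T2 = 300 / 15
T2 = 20 Nm

20 Nm


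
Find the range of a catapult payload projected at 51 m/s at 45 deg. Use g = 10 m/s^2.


Given: v0 = 51 m/s, theta = 45 deg, g = 10 m/s^2
sin(2*45) = sin(90) = 1
Using R = v0^2 * sin(2*theta) / g
R = 51^2 * 1 / 10
R = 2601 / 10
R = 2601/10 m

2601/10 m


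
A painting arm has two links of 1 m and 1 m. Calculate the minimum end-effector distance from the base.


Given: L1 = 1 m, L2 = 1 m
For a 2-link planar arm, min reach = |L1 - L2| (second link folded back)
Min reach = |1 - 1|
Min reach = 0 m

0 m


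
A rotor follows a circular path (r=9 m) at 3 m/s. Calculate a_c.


Given: v = 3 m/s, r = 9 m
Using a_c = v^2 / r
a_c = 3^2 / 9
a_c = 9 / 9
a_c = 1 m/s^2

1 m/s^2


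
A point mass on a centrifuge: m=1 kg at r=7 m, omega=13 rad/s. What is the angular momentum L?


Given: m = 1 kg, r = 7 m, omega = 13 rad/s
For a point mass: I = m*r^2
I = 1*7^2 = 1*49 = 49
L = I*omega = 49*13
L = 637 kg*m^2/s

637 kg*m^2/s


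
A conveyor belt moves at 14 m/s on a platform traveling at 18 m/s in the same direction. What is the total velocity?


Given: object velocity = 14 m/s, platform velocity = 18 m/s (same direction)
Using classical velocity addition: v_total = v_object + v_platform
v_total = 14 + 18
v_total = 32 m/s

32 m/s


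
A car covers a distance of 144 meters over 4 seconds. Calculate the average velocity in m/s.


Given: distance d = 144 m, time t = 4 s
Using v = d / t
v = 144 / 4
v = 36 m/s

36 m/s


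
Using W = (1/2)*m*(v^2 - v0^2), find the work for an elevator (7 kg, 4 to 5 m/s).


Given: m = 7 kg, v0 = 4 m/s, v = 5 m/s
Using W = (1/2)*m*(v^2 - v0^2)
v^2 = 5^2 = 25
v0^2 = 4^2 = 16
v^2 - v0^2 = 25 - 16 = 9
W = (1/2)*7*9 = 63/2 J

63/2 J


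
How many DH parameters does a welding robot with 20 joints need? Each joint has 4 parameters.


Given: 20 joints, 4 DH parameters per joint (d, theta, a, alpha)
Total DH parameters = number_of_joints * 4
Total = 20 * 4
Total = 80

80


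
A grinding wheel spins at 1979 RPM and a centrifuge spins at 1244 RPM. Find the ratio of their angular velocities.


Given: RPM_A = 1979, RPM_B = 1244
omega = 2*pi*RPM/60, so omega_A/omega_B = RPM_A / RPM_B
omega_A/omega_B = 1979 / 1244
omega_A/omega_B = 1979/1244

1979/1244


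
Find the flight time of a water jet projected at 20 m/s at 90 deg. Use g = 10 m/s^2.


Given: v0 = 20 m/s, theta = 90 deg, g = 10 m/s^2
sin(90) = 1
Using T = 2*v0*sin(theta) / g
T = 2*20*1 / 10
T = 40 / 10
T = 4 s

4 s


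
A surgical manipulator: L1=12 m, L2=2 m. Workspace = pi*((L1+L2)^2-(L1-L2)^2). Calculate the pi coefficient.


Given: L1 = 12, L2 = 2
(L1+L2)^2 = (14)^2 = 196
(L1-L2)^2 = (10)^2 = 100
Difference = 196 - 100 = 96
This equals 4*L1*L2 = 4*12*2 = 96
Workspace area = 96*pi

96


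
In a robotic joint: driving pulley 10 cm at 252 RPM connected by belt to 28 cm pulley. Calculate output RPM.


Given: D1 = 10 cm, w1 = 252 RPM, D2 = 28 cm
Using D1*w1 = D2*w2
w2 = D1*w1 / D2
w2 = 10*252 / 28
w2 = 2520 / 28
w2 = 90 RPM

90 RPM


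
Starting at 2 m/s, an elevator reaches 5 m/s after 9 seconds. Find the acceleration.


Given: initial velocity v0 = 2 m/s, final velocity v = 5 m/s, time t = 9 s
Using a = (v - v0) / t
a = (5 - 2) / 9
a = 3 / 9
a = 1/3 m/s^2

1/3 m/s^2


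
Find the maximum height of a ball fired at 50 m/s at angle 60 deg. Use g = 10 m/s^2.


Given: v0 = 50 m/s, theta = 60 deg, g = 10 m/s^2
sin^2(60) = 3/4
Using H = v0^2 * sin^2(theta) / (2*g)
H = 50^2 * 3/4 / (2*10)
H = 2500 * 3/4 / 20
H = 1875 / 20
H = 375/4 m

375/4 m


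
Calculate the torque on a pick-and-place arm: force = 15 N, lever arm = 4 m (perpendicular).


Given: F = 15 N, r = 4 m, angle = 90 deg (perpendicular)
Using tau = F * r * sin(90)
sin(90) = 1
tau = 15 * 4 * 1
tau = 60 Nm

60 Nm


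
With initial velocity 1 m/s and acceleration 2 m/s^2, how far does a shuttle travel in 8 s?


Given: v0 = 1 m/s, a = 2 m/s^2, t = 8 s
Using s = v0*t + (1/2)*a*t^2
s = 1*8 + (1/2)*2*8^2
s = 8 + (1/2)*128
s = 8 + 64
s = 72

72 m


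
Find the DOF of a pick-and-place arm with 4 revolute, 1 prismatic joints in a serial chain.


Given: serial robot with 4 revolute, 1 prismatic joints
DOF contribution per joint type: revolute=1, prismatic=1, spherical=3, fixed=0
DOF = 4*1 + 1*1
DOF = 5

5


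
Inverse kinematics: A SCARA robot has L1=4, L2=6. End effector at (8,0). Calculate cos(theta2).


Given: L1 = 4, L2 = 6, target (x, y) = (8, 0)
Using cos(theta2) = (x^2 + y^2 - L1^2 - L2^2) / (2*L1*L2)
x^2 + y^2 = 8^2 + 0 = 64
L1^2 + L2^2 = 16 + 36 = 52
Numerator = 64 - 52 = 12
Denominator = 2*4*6 = 48
cos(theta2) = 12/48 = 1/4

1/4


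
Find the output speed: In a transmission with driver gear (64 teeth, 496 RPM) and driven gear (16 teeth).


Given: N1 = 64 teeth, w1 = 496 RPM, N2 = 16 teeth
Using N1*w1 = N2*w2
w2 = N1*w1 / N2
w2 = 64*496 / 16
w2 = 31744 / 16
w2 = 1984 RPM

1984 RPM


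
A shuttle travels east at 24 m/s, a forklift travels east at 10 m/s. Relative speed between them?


Given: v_A = 24 m/s east, v_B = 10 m/s east
Both move in the same direction; relative speed = |v_A - v_B|
|24 - 10| = |14|
= 14 m/s

14 m/s


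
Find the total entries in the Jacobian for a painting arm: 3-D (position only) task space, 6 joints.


Given: task space dimension = 3, joints = 6
Jacobian is a 3 x 6 matrix
Total entries = rows * columns
Total = 3 * 6
Total = 18

18


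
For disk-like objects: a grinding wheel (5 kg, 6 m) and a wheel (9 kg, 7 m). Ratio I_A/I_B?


Given: M1=5 kg, R1=6 m, M2=9 kg, R2=7 m
For a disk: I = (1/2)*M*R^2, so I_A/I_B = (M1*R1^2)/(M2*R2^2)
M1*R1^2 = 5*36 = 180
M2*R2^2 = 9*49 = 441
I_A/I_B = 180/441 = 20/49

20/49


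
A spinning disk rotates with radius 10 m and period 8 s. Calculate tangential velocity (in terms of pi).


Given: radius r = 10 m, period T = 8 s
Using v = 2*pi*r / T
v = 2*pi*10 / 8
v = 20*pi / 8
v = 5/2*pi m/s

5/2*pi m/s


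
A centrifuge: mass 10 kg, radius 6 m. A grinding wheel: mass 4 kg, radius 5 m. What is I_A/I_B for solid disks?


Given: M1=10 kg, R1=6 m, M2=4 kg, R2=5 m
For a disk: I = (1/2)*M*R^2, so I_A/I_B = (M1*R1^2)/(M2*R2^2)
M1*R1^2 = 10*36 = 360
M2*R2^2 = 4*25 = 100
I_A/I_B = 360/100 = 18/5

18/5


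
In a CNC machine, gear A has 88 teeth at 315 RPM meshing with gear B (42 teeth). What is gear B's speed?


Given: N1 = 88 teeth, w1 = 315 RPM, N2 = 42 teeth
Using N1*w1 = N2*w2
w2 = N1*w1 / N2
w2 = 88*315 / 42
w2 = 27720 / 42
w2 = 660 RPM

660 RPM


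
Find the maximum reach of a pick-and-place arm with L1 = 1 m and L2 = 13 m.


Given: L1 = 1 m, L2 = 13 m
For a 2-link planar arm, max reach = L1 + L2 (fully extended)
Max reach = 1 + 13
Max reach = 14 m

14 m


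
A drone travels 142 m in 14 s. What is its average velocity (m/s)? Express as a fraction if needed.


Given: distance d = 142 m, time t = 14 s
Using v = d / t
v = 142 / 14
v = 71/7 m/s

71/7 m/s


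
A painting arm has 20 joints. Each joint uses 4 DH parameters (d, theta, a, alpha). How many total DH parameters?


Given: 20 joints, 4 DH parameters per joint (d, theta, a, alpha)
Total DH parameters = number_of_joints * 4
Total = 20 * 4
Total = 80

80


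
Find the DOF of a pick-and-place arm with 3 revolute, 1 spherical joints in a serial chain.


Given: serial robot with 3 revolute, 1 spherical joints
DOF contribution per joint type: revolute=1, prismatic=1, spherical=3, fixed=0
DOF = 3*1 + 1*3
DOF = 6

6


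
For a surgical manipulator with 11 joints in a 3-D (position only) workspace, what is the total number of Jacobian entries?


Given: task space dimension = 3, joints = 11
Jacobian is a 3 x 11 matrix
Total entries = rows * columns
Total = 3 * 11
Total = 33

33


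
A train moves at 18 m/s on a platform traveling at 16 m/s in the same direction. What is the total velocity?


Given: object velocity = 18 m/s, platform velocity = 16 m/s (same direction)
Using classical velocity addition: v_total = v_object + v_platform
v_total = 18 + 16
v_total = 34 m/s

34 m/s


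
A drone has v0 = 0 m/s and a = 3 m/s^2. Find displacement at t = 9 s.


Given: v0 = 0 m/s, a = 3 m/s^2, t = 9 s
Using s = v0*t + (1/2)*a*t^2
s = 0*9 + (1/2)*3*9^2
s = 0 + (1/2)*243
s = 0 + 243/2
s = 243/2

243/2 m


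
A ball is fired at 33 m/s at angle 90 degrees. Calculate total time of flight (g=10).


Given: v0 = 33 m/s, theta = 90 deg, g = 10 m/s^2
sin(90) = 1
Using T = 2*v0*sin(theta) / g
T = 2*33*1 / 10
T = 66 / 10
T = 33/5 s

33/5 s


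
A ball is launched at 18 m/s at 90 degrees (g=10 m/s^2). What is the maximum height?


Given: v0 = 18 m/s, theta = 90 deg, g = 10 m/s^2
sin^2(90) = 1
Using H = v0^2 * sin^2(theta) / (2*g)
H = 18^2 * 1 / (2*10)
H = 324 * 1 / 20
H = 324 / 20
H = 81/5 m

81/5 m


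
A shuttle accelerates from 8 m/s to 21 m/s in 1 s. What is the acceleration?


Given: initial velocity v0 = 8 m/s, final velocity v = 21 m/s, time t = 1 s
Using a = (v - v0) / t
a = (21 - 8) / 1
a = 13 / 1
a = 13 m/s^2

13 m/s^2


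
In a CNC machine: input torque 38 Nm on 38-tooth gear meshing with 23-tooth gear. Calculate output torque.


Given: N1 = 38, N2 = 23, T1 = 38 Nm
Using T2/T1 = N2/N1
T2 = T1 * N2 / N1
T2 = 38 * 23 / 38
T2 = 874 / 38
T2 = 23 Nm

23 Nm


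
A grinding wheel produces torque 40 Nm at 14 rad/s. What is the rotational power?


Given: tau = 40 Nm, omega = 14 rad/s
Using P = tau * omega
P = 40 * 14
P = 560 W

560 W


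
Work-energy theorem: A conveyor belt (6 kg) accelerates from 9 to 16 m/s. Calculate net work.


Given: m = 6 kg, v0 = 9 m/s, v = 16 m/s
Using W = (1/2)*m*(v^2 - v0^2)
v^2 = 16^2 = 256
v0^2 = 9^2 = 81
v^2 - v0^2 = 256 - 81 = 175
W = (1/2)*6*175 = 525 J

525 J


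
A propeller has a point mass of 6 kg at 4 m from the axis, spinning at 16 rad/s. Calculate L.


Given: m = 6 kg, r = 4 m, omega = 16 rad/s
For a point mass: I = m*r^2
I = 6*4^2 = 6*16 = 96
L = I*omega = 96*16
L = 1536 kg*m^2/s

1536 kg*m^2/s


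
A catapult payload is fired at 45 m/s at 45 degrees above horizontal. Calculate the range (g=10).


Given: v0 = 45 m/s, theta = 45 deg, g = 10 m/s^2
sin(2*45) = sin(90) = 1
Using R = v0^2 * sin(2*theta) / g
R = 45^2 * 1 / 10
R = 2025 / 10
R = 405/2 m

405/2 m


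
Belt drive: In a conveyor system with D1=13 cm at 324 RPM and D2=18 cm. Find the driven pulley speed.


Given: D1 = 13 cm, w1 = 324 RPM, D2 = 18 cm
Using D1*w1 = D2*w2
w2 = D1*w1 / D2
w2 = 13*324 / 18
w2 = 4212 / 18
w2 = 234 RPM

234 RPM


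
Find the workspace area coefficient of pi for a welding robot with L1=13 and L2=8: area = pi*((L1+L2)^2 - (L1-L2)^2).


Given: L1 = 13, L2 = 8
(L1+L2)^2 = (21)^2 = 441
(L1-L2)^2 = (5)^2 = 25
Difference = 441 - 25 = 416
This equals 4*L1*L2 = 4*13*8 = 416
Workspace area = 416*pi

416


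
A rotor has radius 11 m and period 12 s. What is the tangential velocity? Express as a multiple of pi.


Given: radius r = 11 m, period T = 12 s
Using v = 2*pi*r / T
v = 2*pi*11 / 12
v = 22*pi / 12
v = 11/6*pi m/s

11/6*pi m/s


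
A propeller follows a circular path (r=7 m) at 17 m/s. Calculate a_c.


Given: v = 17 m/s, r = 7 m
Using a_c = v^2 / r
a_c = 17^2 / 7
a_c = 289 / 7
a_c = 289/7 m/s^2

289/7 m/s^2


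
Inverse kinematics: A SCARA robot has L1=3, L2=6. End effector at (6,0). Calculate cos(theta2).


Given: L1 = 3, L2 = 6, target (x, y) = (6, 0)
Using cos(theta2) = (x^2 + y^2 - L1^2 - L2^2) / (2*L1*L2)
x^2 + y^2 = 6^2 + 0 = 36
L1^2 + L2^2 = 9 + 36 = 45
Numerator = 36 - 45 = -9
Denominator = 2*3*6 = 36
cos(theta2) = -9/36 = -1/4

-1/4


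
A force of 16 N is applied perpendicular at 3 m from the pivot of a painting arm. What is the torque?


Given: F = 16 N, r = 3 m, angle = 90 deg (perpendicular)
Using tau = F * r * sin(90)
sin(90) = 1
tau = 16 * 3 * 1
tau = 48 Nm

48 Nm


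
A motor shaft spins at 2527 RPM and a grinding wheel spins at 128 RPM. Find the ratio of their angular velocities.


Given: RPM_A = 2527, RPM_B = 128
omega = 2*pi*RPM/60, so omega_A/omega_B = RPM_A / RPM_B
omega_A/omega_B = 2527 / 128
omega_A/omega_B = 2527/128

2527/128


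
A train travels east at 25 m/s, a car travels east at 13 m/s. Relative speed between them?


Given: v_A = 25 m/s east, v_B = 13 m/s east
Both move in the same direction; relative speed = |v_A - v_B|
|25 - 13| = |12|
= 12 m/s

12 m/s


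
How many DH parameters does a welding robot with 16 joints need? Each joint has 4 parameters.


Given: 16 joints, 4 DH parameters per joint (d, theta, a, alpha)
Total DH parameters = number_of_joints * 4
Total = 16 * 4
Total = 64

64


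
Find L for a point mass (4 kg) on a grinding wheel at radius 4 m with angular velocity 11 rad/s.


Given: m = 4 kg, r = 4 m, omega = 11 rad/s
For a point mass: I = m*r^2
I = 4*4^2 = 4*16 = 64
L = I*omega = 64*11
L = 704 kg*m^2/s

704 kg*m^2/s


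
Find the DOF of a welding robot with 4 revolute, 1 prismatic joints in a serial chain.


Given: serial robot with 4 revolute, 1 prismatic joints
DOF contribution per joint type: revolute=1, prismatic=1, spherical=3, fixed=0
DOF = 4*1 + 1*1
DOF = 5

5


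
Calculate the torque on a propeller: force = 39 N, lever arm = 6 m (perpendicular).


Given: F = 39 N, r = 6 m, angle = 90 deg (perpendicular)
Using tau = F * r * sin(90)
sin(90) = 1
tau = 39 * 6 * 1
tau = 234 Nm

234 Nm


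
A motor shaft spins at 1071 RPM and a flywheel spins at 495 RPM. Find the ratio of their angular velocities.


Given: RPM_A = 1071, RPM_B = 495
omega = 2*pi*RPM/60, so omega_A/omega_B = RPM_A / RPM_B
omega_A/omega_B = 1071 / 495
omega_A/omega_B = 119/55

119/55


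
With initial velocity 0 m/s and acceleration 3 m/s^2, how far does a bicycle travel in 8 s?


Given: v0 = 0 m/s, a = 3 m/s^2, t = 8 s
Using s = v0*t + (1/2)*a*t^2
s = 0*8 + (1/2)*3*8^2
s = 0 + (1/2)*192
s = 0 + 96
s = 96

96 m


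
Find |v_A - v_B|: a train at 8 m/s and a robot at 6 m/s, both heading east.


Given: v_A = 8 m/s east, v_B = 6 m/s east
Both move in the same direction; relative speed = |v_A - v_B|
|8 - 6| = |2|
= 2 m/s

2 m/s


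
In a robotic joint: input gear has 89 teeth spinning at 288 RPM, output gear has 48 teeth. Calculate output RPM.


Given: N1 = 89 teeth, w1 = 288 RPM, N2 = 48 teeth
Using N1*w1 = N2*w2
w2 = N1*w1 / N2
w2 = 89*288 / 48
w2 = 25632 / 48
w2 = 534 RPM

534 RPM


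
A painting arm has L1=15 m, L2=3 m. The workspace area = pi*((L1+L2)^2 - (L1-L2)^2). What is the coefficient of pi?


Given: L1 = 15, L2 = 3
(L1+L2)^2 = (18)^2 = 324
(L1-L2)^2 = (12)^2 = 144
Difference = 324 - 144 = 180
This equals 4*L1*L2 = 4*15*3 = 180
Workspace area = 180*pi

180


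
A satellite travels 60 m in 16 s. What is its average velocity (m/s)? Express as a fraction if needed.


Given: distance d = 60 m, time t = 16 s
Using v = d / t
v = 60 / 16
v = 15/4 m/s

15/4 m/s


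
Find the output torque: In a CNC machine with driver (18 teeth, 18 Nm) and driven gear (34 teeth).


Given: N1 = 18, N2 = 34, T1 = 18 Nm
Using T2/T1 = N2/N1
T2 = T1 * N2 / N1
T2 = 18 * 34 / 18
T2 = 612 / 18
T2 = 34 Nm

34 Nm


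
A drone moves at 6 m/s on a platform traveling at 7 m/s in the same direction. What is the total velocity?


Given: object velocity = 6 m/s, platform velocity = 7 m/s (same direction)
Using classical velocity addition: v_total = v_object + v_platform
v_total = 6 + 7
v_total = 13 m/s

13 m/s


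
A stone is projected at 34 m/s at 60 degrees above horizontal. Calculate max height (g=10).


Given: v0 = 34 m/s, theta = 60 deg, g = 10 m/s^2
sin^2(60) = 3/4
Using H = v0^2 * sin^2(theta) / (2*g)
H = 34^2 * 3/4 / (2*10)
H = 1156 * 3/4 / 20
H = 867 / 20
H = 867/20 m

867/20 m


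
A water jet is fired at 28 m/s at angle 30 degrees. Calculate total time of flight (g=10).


Given: v0 = 28 m/s, theta = 30 deg, g = 10 m/s^2
sin(30) = 1/2
Using T = 2*v0*sin(theta) / g
T = 2*28*1/2 / 10
T = 28 / 10
T = 14/5 s

14/5 s


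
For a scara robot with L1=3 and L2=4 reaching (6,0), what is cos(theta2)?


Given: L1 = 3, L2 = 4, target (x, y) = (6, 0)
Using cos(theta2) = (x^2 + y^2 - L1^2 - L2^2) / (2*L1*L2)
x^2 + y^2 = 6^2 + 0 = 36
L1^2 + L2^2 = 9 + 16 = 25
Numerator = 36 - 25 = 11
Denominator = 2*3*4 = 24
cos(theta2) = 11/24 = 11/24

11/24


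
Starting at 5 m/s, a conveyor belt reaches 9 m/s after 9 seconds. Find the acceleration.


Given: initial velocity v0 = 5 m/s, final velocity v = 9 m/s, time t = 9 s
Using a = (v - v0) / t
a = (9 - 5) / 9
a = 4 / 9
a = 4/9 m/s^2

4/9 m/s^2


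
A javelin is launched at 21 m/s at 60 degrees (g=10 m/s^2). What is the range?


Given: v0 = 21 m/s, theta = 60 deg, g = 10 m/s^2
sin(2*60) = sin(120) = sqrt(3)/2
Using R = v0^2 * sin(2*theta) / g
R = 21^2 * (sqrt(3)/2) / 10
R = 441 * sqrt(3) / 20
R = 441/20*sqrt(3) m

441/20*sqrt(3) m


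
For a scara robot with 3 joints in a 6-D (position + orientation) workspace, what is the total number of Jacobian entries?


Given: task space dimension = 6, joints = 3
Jacobian is a 6 x 3 matrix
Total entries = rows * columns
Total = 6 * 3
Total = 18

18
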